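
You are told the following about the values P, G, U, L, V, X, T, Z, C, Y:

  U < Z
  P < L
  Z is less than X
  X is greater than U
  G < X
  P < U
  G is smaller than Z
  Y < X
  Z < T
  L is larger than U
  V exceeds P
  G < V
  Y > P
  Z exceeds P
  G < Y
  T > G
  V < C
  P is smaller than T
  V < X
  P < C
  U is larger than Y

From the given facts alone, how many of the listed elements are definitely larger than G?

8

The elements the relations force above G are Y, U, V, Z, L, X, T, C — no chain reaches any other.
That is 8.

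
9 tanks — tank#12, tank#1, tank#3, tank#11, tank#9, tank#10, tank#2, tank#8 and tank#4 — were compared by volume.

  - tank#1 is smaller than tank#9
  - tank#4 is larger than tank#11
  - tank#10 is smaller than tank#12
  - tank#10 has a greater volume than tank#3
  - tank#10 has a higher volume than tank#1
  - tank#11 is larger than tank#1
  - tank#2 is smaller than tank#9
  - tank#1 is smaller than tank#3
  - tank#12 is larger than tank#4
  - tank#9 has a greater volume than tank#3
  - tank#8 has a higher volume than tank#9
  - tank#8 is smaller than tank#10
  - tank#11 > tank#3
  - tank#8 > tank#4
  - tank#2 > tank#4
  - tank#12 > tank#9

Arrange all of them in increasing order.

Each adjacent pair is fixed by a given relation: tank#1 < tank#3; tank#3 < tank#11; tank#11 < tank#4; tank#4 < tank#2; tank#2 < tank#9; tank#9 < tank#8; tank#8 < tank#10; tank#10 < tank#12. Chaining them end to end gives the full order.

tank#1 < tank#3 < tank#11 < tank#4 < tank#2 < tank#9 < tank#8 < tank#10 < tank#12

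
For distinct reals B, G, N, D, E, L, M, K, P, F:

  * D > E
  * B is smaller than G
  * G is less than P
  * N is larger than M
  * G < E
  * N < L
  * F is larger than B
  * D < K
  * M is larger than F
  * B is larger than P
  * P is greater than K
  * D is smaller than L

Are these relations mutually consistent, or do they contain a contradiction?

inconsistent

Chaining the given relations yields G < E < D < K < P < B, so G < B. But one relation states B < G. These cannot both hold.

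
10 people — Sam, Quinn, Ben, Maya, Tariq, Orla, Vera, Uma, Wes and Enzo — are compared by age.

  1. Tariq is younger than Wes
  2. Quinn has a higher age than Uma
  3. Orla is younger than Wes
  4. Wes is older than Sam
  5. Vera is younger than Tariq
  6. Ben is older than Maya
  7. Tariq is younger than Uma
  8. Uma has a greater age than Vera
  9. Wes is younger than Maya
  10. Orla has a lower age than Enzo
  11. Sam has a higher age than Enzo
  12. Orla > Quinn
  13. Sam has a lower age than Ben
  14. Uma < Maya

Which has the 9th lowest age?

Piecing the relations together gives one ordering: Vera < Tariq < Uma < Quinn < Orla < Enzo < Sam < Wes < Maya < Ben.
Counting 9 from the smallest end gives Maya.

Maya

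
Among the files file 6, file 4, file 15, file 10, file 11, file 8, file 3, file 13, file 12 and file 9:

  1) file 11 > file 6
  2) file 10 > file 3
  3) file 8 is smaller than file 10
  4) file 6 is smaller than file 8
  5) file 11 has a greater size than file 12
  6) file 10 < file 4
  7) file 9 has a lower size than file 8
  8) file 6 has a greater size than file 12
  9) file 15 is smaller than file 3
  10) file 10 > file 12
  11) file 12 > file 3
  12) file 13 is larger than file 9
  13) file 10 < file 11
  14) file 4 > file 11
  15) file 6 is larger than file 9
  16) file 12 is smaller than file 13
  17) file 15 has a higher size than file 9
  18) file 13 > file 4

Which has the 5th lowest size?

file 6

The consecutive relations fix a unique order: file 9 < file 15 < file 3 < file 12 < file 6 < file 8 < file 10 < file 11 < file 4 < file 13.
The 5th smallest is file 6.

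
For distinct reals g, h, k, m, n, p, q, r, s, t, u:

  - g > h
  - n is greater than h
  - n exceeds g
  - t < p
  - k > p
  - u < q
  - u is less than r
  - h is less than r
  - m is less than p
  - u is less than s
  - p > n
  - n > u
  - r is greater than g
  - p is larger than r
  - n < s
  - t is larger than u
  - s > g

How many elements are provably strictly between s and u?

The relations place u below s. An element lies strictly between them when it is forced above u and also forced below s.
Above u: {t, r, n, p, k, q}. Below s: {h, g, n}.
Intersection: {n} — 1.

1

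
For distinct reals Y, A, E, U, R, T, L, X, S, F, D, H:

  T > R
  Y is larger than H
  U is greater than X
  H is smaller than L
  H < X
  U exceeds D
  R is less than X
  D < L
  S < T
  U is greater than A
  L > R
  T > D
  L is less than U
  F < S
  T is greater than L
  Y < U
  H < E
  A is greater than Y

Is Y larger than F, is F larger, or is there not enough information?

Following every chain through Y: above Y we get A, U; below Y we get H.
F is not reached, and no chain runs the other way from F to Y.
So the given relations leave the order of Y and F undetermined.

undetermined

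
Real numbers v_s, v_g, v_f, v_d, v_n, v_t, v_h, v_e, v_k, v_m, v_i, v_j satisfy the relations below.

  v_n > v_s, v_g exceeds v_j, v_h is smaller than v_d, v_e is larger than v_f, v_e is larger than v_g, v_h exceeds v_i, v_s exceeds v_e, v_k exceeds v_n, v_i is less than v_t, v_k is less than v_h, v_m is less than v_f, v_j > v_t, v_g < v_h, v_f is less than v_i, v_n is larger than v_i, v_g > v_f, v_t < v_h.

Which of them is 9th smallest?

Chaining the given pairs: v_m < v_f < v_i < v_t < v_j < v_g < v_e < v_s < v_n < v_k < v_h < v_d.
The 9th smallest is v_n.

v_n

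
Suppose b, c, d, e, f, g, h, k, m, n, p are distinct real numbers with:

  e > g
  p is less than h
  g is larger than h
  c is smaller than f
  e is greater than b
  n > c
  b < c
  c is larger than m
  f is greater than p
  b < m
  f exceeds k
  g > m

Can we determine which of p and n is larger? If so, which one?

undetermined

Following every chain through p: above p we get h, g, e, f.
n is not reached, and no chain runs the other way from n to p.
So the given relations leave the order of p and n undetermined.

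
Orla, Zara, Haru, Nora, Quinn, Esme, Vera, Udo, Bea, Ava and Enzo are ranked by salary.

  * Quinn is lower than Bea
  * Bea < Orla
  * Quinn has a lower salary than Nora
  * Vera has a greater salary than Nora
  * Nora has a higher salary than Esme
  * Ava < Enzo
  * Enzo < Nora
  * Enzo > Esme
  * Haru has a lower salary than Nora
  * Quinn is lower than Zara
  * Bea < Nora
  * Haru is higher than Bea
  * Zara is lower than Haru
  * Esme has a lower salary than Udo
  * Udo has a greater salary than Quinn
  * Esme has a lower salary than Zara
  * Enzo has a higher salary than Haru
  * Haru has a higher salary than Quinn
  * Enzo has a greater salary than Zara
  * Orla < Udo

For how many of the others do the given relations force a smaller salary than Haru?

From Haru the given relations immediately reach Quinn, Bea, Zara.
From those, Esme — 4 in total.
Nothing else is reachable below Haru; 4 in all.

4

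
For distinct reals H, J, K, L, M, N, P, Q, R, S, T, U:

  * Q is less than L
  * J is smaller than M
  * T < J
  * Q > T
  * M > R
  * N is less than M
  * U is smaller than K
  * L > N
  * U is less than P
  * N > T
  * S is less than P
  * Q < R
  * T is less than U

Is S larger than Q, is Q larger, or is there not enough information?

Following every chain through Q: above Q we get L, R, M; below Q we get T.
S is not reached, and no chain runs the other way from S to Q.
So the given relations leave the order of Q and S undetermined.

undetermined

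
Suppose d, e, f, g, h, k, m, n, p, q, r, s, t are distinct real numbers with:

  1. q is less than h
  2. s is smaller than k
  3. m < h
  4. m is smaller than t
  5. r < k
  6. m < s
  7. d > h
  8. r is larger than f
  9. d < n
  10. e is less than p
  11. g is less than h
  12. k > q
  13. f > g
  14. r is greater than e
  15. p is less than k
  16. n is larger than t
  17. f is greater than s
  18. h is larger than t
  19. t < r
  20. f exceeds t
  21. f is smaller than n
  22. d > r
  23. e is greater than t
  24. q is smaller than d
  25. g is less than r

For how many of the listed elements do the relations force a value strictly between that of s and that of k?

Chaining upward from s reaches: f, r, d, n.
Chaining downward from k reaches: g, m, t, f, q, e, r, p.
Strictly between s and k are those in both lists: f, r — 2 elements.

2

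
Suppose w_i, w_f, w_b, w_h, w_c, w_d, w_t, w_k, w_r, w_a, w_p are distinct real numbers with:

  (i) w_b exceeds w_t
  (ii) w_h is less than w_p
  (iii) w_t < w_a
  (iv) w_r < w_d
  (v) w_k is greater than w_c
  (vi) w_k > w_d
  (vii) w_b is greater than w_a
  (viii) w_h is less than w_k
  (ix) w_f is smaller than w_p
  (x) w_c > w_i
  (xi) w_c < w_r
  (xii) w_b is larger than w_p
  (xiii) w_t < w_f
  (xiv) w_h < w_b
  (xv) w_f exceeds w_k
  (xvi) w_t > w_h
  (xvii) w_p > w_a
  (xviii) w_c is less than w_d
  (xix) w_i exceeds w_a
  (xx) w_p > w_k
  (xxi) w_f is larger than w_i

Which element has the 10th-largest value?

Chaining the given pairs: w_h < w_t < w_a < w_i < w_c < w_r < w_d < w_k < w_f < w_p < w_b.
Counting 10 from the largest end gives w_t.

w_t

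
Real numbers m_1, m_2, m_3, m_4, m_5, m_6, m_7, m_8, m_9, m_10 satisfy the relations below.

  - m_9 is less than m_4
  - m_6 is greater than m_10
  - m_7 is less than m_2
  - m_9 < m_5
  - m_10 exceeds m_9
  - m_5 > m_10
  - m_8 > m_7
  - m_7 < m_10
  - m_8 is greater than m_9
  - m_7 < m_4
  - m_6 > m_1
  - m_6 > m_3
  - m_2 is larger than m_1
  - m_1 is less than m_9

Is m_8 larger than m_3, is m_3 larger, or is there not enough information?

Following every chain through m_8: below m_8 we get m_7, m_1, m_9.
m_3 is not reached, and no chain runs the other way from m_3 to m_8.
So the given relations leave the order of m_8 and m_3 undetermined.

undetermined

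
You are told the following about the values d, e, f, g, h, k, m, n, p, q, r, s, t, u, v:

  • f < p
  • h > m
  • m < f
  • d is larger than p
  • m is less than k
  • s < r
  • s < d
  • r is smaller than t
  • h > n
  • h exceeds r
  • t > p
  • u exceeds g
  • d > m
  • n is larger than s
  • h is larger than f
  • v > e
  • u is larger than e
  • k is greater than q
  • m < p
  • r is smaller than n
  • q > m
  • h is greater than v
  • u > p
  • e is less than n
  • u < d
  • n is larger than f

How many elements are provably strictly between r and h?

Chaining upward from r reaches: t, n.
Chaining downward from h reaches: m, f, e, s, v, n.
Strictly between r and h are those in both lists: n — 1 element.

1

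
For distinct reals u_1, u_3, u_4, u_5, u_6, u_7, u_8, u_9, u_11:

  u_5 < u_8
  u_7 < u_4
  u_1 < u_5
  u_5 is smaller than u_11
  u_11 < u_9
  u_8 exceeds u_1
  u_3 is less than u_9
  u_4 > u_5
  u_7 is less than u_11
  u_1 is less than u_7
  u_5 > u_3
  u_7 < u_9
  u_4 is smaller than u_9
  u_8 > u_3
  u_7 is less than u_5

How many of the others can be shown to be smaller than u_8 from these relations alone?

4

Directly below u_8: u_1, u_3, u_5.
One step further: u_7 (4 so far).
Nothing else is reachable below u_8; 4 in all.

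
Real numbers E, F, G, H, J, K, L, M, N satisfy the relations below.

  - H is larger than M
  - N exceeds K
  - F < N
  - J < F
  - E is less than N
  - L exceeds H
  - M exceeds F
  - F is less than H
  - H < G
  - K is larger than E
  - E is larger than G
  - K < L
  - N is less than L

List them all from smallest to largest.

Nothing is placed below J, so it is least; from there J < F; F < M; M < H; H < G; G < E; E < K; K < N; N < L, each given directly.

J < F < M < H < G < E < K < N < L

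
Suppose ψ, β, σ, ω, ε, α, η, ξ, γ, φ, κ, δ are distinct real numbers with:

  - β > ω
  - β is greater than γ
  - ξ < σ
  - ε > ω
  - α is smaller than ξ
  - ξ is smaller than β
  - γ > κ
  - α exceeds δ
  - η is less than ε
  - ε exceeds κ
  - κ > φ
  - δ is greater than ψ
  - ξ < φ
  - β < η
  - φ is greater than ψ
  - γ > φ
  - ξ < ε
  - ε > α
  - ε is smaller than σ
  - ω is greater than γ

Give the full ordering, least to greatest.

ψ < δ < α < ξ < φ < κ < γ < ω < β < η < ε < σ

Each adjacent pair is fixed by a given relation: ψ < δ; δ < α; α < ξ; ξ < φ; φ < κ; κ < γ; γ < ω; ω < β; β < η; η < ε; ε < σ. Chaining them end to end gives the full order.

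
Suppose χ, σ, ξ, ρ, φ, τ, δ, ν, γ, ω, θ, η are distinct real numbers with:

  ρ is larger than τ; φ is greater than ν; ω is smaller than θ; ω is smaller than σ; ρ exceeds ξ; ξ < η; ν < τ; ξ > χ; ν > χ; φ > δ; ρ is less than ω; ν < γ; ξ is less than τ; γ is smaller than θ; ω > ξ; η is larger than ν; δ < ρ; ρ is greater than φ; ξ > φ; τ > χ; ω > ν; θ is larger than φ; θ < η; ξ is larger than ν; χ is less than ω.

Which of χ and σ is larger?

σ

Following the relations from χ: χ < ν < φ < ξ < τ < ρ < ω < σ.
So χ < σ; σ is the larger of the two.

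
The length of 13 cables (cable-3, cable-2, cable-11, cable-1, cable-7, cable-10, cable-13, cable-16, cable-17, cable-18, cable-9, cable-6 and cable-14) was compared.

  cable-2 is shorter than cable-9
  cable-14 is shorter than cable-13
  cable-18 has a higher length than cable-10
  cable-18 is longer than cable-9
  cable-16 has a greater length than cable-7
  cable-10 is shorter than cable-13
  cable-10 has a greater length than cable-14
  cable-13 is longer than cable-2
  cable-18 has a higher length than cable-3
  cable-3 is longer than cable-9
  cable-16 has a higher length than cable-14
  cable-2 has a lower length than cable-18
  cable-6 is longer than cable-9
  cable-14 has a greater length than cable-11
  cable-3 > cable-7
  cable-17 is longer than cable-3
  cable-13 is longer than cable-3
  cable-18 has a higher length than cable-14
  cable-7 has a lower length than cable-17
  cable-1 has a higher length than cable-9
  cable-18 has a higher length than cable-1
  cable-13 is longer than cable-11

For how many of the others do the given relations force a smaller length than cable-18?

8

The elements the relations force below cable-18 are cable-2, cable-9, cable-7, cable-11, cable-3, cable-14, cable-1, cable-10 — no chain reaches any other.
That is 8.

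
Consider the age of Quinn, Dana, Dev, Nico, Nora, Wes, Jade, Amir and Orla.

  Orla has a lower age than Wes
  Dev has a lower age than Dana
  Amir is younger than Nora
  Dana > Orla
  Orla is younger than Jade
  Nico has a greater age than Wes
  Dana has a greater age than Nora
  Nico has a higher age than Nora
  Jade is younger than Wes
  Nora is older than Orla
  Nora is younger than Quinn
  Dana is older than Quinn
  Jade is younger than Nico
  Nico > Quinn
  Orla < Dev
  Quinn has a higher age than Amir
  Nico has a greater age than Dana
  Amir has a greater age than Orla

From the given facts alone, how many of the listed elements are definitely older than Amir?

Directly above Amir: Nora, Quinn.
One step further: Dana, Nico (4 so far).
Nothing else is reachable above Amir; 4 in all.

4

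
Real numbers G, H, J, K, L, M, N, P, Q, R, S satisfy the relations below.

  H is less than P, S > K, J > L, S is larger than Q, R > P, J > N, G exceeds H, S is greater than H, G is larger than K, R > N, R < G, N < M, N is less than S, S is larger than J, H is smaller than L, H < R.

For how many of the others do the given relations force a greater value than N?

Directly above N: M, R, J, S.
One step further: G (5 so far).
Nothing else is reachable above N; 5 in all.

5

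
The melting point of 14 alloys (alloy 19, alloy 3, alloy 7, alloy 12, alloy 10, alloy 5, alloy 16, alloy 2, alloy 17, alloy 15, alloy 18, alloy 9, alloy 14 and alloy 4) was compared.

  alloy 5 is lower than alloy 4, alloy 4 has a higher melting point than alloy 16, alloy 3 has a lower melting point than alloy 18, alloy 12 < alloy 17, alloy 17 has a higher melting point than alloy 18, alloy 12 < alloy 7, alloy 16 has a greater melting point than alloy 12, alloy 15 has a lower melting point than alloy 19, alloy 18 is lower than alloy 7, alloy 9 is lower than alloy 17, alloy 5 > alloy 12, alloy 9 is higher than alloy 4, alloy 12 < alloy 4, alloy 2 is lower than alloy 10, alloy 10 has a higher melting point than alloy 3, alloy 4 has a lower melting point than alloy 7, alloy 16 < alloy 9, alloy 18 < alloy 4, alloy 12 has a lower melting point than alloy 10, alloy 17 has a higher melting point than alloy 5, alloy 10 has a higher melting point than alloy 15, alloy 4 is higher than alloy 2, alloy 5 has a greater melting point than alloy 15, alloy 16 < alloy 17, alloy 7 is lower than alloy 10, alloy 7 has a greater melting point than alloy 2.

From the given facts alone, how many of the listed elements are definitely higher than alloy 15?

7

The elements the relations force above alloy 15 are alloy 19, alloy 5, alloy 4, alloy 7, alloy 9, alloy 10, alloy 17 — no chain reaches any other.
That is 7.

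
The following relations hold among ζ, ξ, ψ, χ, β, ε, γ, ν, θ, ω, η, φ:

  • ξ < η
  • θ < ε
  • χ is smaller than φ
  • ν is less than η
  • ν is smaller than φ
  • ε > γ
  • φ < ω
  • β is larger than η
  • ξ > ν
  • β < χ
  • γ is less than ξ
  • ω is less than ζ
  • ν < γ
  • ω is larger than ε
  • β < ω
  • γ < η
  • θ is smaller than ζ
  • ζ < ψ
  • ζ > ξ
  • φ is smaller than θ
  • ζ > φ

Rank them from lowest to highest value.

ν < γ < ξ < η < β < χ < φ < θ < ε < ω < ζ < ψ

Each adjacent pair is fixed by a given relation: ν < γ; γ < ξ; ξ < η; η < β; β < χ; χ < φ; φ < θ; θ < ε; ε < ω; ω < ζ; ζ < ψ. Chaining them end to end gives the full order.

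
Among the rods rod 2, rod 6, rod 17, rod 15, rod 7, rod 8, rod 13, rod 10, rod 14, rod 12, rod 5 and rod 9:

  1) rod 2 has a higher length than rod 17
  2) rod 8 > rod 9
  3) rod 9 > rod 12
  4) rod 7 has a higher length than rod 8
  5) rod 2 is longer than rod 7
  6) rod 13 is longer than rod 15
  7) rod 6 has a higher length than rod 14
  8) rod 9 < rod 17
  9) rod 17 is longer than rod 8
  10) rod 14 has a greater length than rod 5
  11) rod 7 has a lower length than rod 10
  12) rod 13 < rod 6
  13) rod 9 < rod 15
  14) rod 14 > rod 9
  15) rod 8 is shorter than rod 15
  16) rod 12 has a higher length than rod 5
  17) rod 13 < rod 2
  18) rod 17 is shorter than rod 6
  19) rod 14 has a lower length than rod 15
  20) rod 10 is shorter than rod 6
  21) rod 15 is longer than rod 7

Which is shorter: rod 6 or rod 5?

rod 5

Link the given pairs in sequence: rod 5 < rod 12; rod 12 < rod 9; rod 9 < rod 8; rod 8 < rod 7; rod 7 < rod 10; rod 10 < rod 6.
Together: rod 5 < rod 12 < rod 9 < rod 8 < rod 7 < rod 10 < rod 6.
So rod 5 < rod 6; rod 5 is the shorter of the two.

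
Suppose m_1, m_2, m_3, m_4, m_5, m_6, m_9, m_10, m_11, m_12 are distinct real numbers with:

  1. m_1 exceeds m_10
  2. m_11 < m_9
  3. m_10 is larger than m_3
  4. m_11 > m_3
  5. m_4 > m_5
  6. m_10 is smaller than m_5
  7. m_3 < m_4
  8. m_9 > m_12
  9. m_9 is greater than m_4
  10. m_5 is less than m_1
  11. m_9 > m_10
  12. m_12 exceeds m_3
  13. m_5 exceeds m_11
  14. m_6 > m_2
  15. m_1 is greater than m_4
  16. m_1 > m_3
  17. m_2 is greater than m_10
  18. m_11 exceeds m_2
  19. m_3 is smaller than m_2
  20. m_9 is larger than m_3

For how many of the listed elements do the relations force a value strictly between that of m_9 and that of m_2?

Chaining upward from m_2 reaches: m_6, m_11, m_5, m_4, m_1.
Chaining downward from m_9 reaches: m_3, m_10, m_12, m_11, m_5, m_4.
Strictly between m_2 and m_9 are those in both lists: m_11, m_5, m_4 — 3 elements.

3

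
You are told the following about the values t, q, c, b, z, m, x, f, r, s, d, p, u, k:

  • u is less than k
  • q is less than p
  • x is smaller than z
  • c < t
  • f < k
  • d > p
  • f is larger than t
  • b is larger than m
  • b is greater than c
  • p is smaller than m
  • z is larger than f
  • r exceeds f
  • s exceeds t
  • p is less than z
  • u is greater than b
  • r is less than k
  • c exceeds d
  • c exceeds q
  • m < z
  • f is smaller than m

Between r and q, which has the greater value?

r

The relevant relations are q < p; p < d; d < c; c < t; t < f; f < r.
Together: q < p < d < c < t < f < r.
So q < r; r is the larger of the two.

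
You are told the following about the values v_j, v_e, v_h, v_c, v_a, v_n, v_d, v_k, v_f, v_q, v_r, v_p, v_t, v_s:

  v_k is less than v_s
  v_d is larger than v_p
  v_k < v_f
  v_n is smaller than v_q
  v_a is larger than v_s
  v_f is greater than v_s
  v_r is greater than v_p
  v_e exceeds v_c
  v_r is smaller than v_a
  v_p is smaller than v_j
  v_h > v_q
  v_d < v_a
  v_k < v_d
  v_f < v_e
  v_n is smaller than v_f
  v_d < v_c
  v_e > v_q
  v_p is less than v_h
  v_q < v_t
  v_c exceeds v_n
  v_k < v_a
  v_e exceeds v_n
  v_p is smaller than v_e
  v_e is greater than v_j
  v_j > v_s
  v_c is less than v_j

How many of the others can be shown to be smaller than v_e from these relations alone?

Directly below v_e: v_p, v_n, v_c, v_q, v_f, v_j.
One step further: v_k, v_d, v_s (9 so far).
Nothing else is reachable below v_e; 9 in all.

9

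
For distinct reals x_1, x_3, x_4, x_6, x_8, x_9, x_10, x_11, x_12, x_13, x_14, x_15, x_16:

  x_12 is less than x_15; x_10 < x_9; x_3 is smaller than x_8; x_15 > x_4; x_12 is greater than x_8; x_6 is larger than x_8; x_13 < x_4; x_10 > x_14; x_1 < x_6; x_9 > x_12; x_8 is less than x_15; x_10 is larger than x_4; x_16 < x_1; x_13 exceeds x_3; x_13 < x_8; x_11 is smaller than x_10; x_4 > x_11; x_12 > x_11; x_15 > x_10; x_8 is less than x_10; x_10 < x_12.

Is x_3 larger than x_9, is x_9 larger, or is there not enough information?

x_9

x_3 < x_13 < x_4 < x_10 < x_12 < x_9, by transitivity through x_13, x_4, x_10, x_12.
So x_9 is larger.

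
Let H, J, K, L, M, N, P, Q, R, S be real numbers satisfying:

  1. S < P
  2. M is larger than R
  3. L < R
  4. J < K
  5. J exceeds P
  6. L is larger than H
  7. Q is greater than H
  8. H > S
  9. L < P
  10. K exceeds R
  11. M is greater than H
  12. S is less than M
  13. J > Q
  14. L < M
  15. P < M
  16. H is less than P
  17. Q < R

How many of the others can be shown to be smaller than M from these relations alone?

6

Directly below M: S, H, L, P, R.
One step further: Q (6 so far).
No other element is forced below M by the given relations, so the count is 6.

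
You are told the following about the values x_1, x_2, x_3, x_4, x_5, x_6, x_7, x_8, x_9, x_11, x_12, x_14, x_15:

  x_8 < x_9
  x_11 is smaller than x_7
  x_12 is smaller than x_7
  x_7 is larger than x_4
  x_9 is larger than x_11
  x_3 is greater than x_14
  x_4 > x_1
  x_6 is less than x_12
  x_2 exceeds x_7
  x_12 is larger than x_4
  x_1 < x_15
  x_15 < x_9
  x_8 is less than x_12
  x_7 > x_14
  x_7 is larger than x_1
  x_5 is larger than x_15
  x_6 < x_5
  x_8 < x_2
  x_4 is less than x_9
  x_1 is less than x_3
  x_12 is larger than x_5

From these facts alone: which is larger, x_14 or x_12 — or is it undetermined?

Following every chain through x_14: above x_14 we get x_3, x_7, x_2.
x_12 is not reached, and no chain runs the other way from x_12 to x_14.
So the given relations leave the order of x_14 and x_12 undetermined.

undetermined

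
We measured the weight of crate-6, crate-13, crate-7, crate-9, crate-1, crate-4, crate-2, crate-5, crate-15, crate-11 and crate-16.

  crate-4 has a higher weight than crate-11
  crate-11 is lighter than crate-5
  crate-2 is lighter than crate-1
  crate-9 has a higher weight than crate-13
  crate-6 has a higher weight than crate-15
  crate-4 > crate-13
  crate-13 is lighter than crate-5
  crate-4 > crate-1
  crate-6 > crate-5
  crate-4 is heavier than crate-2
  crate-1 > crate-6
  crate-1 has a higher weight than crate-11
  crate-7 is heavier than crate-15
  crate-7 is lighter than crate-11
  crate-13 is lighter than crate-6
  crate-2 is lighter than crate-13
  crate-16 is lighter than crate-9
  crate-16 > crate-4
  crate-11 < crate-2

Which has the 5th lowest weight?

crate-13

Piecing the relations together gives one ordering: crate-15 < crate-7 < crate-11 < crate-2 < crate-13 < crate-5 < crate-6 < crate-1 < crate-4 < crate-16 < crate-9.
Counting 5 from the smallest end gives crate-13.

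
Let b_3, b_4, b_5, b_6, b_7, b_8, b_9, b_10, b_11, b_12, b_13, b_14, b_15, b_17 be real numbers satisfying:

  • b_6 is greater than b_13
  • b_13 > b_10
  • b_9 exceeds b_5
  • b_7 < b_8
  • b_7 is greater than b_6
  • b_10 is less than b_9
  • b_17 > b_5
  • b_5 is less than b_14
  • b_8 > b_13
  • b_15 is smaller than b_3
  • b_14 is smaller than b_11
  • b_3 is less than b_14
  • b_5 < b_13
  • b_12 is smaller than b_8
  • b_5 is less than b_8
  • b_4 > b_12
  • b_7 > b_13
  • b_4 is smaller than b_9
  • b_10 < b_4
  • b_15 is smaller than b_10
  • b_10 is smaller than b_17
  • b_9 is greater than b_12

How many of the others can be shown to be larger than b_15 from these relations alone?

Directly above b_15: b_10, b_3.
One step further: b_13, b_14, b_4, b_17, b_9 (7 so far).
One step further: b_6, b_7, b_11, b_8 (11 so far).
No other element is forced above b_15 by the given relations, so the count is 11.

11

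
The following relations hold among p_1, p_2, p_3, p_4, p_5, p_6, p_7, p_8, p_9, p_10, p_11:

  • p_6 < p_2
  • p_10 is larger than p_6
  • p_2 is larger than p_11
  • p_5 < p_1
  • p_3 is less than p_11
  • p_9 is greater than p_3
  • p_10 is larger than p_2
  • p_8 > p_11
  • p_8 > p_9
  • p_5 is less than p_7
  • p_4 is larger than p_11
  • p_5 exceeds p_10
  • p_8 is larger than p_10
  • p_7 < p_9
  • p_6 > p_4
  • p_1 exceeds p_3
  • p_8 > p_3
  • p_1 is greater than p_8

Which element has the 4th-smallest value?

p_6

Chaining the given pairs: p_3 < p_11 < p_4 < p_6 < p_2 < p_10 < p_5 < p_7 < p_9 < p_8 < p_1.
Counting 4 from the smallest end gives p_6.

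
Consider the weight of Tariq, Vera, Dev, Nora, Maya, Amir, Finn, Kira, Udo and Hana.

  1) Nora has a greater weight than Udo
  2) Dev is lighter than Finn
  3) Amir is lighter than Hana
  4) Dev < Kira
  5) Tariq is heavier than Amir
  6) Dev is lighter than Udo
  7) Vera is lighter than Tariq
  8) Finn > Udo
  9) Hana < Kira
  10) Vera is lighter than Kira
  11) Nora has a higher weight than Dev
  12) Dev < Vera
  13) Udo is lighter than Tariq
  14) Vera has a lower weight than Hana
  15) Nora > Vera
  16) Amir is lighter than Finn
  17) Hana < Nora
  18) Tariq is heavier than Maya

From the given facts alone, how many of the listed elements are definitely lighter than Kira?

4

The elements the relations force below Kira are Dev, Amir, Vera, Hana — no chain reaches any other.
That is 4.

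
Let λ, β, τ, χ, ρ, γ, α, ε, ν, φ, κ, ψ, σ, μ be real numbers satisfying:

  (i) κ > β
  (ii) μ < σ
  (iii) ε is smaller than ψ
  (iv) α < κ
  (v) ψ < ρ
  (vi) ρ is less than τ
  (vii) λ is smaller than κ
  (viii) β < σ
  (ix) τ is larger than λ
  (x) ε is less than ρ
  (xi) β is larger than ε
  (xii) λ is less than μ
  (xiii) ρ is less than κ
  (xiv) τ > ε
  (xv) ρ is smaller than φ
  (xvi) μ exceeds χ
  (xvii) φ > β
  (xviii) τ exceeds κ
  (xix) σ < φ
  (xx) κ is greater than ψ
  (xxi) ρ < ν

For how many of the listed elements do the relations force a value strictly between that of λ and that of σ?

The relations place λ below σ. An element lies strictly between them when it is forced above λ and also forced below σ.
Above λ: {κ, τ, μ, φ}. Below σ: {ε, χ, β, μ}.
Intersection: {μ} — 1.

1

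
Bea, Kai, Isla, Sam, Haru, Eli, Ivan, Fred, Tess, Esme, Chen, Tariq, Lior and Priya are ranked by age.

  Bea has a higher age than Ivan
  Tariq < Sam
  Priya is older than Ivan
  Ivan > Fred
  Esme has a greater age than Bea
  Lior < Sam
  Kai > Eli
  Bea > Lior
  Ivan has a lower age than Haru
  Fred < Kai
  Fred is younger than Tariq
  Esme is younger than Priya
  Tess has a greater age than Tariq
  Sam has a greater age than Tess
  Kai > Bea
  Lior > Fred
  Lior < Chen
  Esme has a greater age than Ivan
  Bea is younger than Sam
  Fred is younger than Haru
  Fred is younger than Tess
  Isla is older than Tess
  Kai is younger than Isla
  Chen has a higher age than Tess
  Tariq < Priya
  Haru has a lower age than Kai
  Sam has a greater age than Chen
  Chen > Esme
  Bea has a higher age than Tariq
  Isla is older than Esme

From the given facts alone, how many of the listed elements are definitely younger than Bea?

4

The elements the relations force below Bea are Fred, Ivan, Tariq, Lior — no chain reaches any other.
That is 4.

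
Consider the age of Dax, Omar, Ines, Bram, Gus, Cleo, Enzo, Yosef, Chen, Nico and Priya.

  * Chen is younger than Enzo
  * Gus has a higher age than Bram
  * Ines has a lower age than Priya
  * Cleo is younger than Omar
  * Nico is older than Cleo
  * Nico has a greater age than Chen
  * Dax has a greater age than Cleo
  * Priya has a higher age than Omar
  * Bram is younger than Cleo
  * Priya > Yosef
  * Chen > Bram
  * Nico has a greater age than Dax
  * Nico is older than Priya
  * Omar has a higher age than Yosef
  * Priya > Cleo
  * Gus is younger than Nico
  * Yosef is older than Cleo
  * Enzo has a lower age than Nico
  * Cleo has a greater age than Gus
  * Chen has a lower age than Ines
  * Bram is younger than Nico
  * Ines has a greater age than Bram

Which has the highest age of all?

Nico

Bram is not greatest since Bram < Chen; Gus is not greatest since Gus < Cleo; Chen is not greatest since Chen < Ines; Cleo is not greatest since Cleo < Omar; Ines is not greatest since Ines < Priya; Yosef is not greatest since Yosef < Omar; Dax is not greatest since Dax < Nico; Omar is not greatest since Omar < Priya; Priya is not greatest since Priya < Nico; Enzo is not greatest since Enzo < Nico.
Only Nico has nothing above it, so Nico is the highest age.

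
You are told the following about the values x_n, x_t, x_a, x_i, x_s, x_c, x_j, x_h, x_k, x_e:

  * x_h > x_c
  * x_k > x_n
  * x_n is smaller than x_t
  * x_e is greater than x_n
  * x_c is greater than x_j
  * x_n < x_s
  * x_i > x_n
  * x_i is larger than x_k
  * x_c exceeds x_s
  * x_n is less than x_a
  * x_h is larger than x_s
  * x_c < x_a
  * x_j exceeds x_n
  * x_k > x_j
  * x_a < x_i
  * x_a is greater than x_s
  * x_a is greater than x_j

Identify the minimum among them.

x_n

Chaining upward from x_n: directly above it, x_j, x_s, x_k, x_e, x_a, x_i, x_t; then x_c, x_h.
That covers every other element, and nothing is given below x_n, so x_n is the minimum.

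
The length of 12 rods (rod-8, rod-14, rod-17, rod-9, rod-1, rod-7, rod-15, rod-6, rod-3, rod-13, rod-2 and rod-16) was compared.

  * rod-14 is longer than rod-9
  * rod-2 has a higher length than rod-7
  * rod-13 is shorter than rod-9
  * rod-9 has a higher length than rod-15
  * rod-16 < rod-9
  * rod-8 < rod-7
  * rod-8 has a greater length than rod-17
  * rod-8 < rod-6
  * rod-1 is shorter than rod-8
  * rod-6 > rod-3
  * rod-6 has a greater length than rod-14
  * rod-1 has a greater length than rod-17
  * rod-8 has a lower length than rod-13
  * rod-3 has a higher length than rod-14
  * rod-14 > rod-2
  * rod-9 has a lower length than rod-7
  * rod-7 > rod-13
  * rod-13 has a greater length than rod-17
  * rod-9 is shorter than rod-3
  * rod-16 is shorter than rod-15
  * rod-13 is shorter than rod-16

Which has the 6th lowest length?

rod-15

Piecing the relations together gives one ordering: rod-17 < rod-1 < rod-8 < rod-13 < rod-16 < rod-15 < rod-9 < rod-7 < rod-2 < rod-14 < rod-3 < rod-6.
The 6th smallest is rod-15.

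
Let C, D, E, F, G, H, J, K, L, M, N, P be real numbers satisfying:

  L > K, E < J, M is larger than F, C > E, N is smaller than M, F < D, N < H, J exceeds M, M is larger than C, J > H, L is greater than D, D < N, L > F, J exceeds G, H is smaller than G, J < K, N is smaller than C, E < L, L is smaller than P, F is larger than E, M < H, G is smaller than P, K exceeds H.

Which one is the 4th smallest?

N

Chaining the given pairs: E < F < D < N < C < M < H < G < J < K < L < P.
Counting 4 from the smallest end gives N.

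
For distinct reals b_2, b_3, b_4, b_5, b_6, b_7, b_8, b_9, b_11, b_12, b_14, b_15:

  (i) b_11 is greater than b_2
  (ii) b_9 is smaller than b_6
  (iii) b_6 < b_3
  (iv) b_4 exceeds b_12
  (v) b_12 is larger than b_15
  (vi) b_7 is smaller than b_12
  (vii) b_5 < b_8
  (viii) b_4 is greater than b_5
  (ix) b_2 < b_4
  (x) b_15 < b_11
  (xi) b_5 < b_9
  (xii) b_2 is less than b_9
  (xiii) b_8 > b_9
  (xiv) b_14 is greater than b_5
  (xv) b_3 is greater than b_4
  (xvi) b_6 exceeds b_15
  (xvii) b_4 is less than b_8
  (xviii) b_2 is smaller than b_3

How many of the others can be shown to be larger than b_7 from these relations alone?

4

The elements the relations force above b_7 are b_12, b_4, b_8, b_3 — no chain reaches any other.
That is 4.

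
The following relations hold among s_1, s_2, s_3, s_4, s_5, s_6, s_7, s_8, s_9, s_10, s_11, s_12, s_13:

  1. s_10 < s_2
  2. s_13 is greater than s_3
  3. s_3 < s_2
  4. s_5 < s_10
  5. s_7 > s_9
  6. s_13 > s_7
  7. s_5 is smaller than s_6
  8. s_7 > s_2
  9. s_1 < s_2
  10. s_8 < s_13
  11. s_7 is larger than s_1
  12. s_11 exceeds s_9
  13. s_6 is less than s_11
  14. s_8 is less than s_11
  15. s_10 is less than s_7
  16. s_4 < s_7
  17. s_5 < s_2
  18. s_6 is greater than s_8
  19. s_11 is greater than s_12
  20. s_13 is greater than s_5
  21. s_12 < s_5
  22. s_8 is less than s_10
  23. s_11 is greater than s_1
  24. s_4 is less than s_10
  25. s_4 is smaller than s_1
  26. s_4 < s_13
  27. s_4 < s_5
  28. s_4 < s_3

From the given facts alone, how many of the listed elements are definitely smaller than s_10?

4

From s_10 the given relations immediately reach s_8, s_4, s_5.
From those, s_12 — 4 in total.
No other element is forced below s_10 by the given relations, so the count is 4.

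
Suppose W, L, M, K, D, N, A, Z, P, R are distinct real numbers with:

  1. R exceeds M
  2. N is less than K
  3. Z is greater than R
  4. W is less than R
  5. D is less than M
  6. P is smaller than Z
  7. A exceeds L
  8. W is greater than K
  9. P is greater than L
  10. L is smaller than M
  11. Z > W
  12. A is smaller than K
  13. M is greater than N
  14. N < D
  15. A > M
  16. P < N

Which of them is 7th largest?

The consecutive relations fix a unique order: L < P < N < D < M < A < K < W < R < Z.
The 7th largest is D.

D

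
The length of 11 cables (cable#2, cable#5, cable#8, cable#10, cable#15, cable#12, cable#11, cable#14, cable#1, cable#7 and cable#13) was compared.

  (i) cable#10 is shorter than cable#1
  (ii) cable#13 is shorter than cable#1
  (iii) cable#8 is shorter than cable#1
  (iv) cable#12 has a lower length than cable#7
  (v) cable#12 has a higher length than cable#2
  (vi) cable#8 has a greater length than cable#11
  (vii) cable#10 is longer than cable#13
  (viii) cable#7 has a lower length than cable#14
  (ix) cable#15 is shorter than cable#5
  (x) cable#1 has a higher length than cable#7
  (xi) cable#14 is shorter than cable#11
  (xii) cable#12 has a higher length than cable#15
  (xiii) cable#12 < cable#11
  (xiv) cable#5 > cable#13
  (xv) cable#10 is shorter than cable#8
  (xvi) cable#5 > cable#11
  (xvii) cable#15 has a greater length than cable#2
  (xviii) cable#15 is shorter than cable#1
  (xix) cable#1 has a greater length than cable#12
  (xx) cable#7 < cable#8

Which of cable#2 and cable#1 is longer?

The relevant relations are cable#2 < cable#15; cable#15 < cable#12; cable#12 < cable#7; cable#7 < cable#14; cable#14 < cable#11; cable#11 < cable#8; cable#8 < cable#1.
Chaining these gives cable#2 < cable#15 < cable#12 < cable#7 < cable#14 < cable#11 < cable#8 < cable#1.
So cable#2 < cable#1; cable#1 is the longer of the two.

cable#1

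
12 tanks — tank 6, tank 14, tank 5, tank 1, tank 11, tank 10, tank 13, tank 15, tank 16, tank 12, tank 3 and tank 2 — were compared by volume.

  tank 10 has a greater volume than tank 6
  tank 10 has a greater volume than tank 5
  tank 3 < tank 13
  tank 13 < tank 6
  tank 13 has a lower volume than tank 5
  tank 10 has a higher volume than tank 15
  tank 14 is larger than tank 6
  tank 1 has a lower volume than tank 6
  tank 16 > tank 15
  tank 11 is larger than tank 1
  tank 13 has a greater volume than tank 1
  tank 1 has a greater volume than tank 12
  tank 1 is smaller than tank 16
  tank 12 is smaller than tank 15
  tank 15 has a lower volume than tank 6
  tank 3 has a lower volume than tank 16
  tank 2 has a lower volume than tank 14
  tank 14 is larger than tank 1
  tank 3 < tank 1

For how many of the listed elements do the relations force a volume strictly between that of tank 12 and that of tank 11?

1

Chaining upward from tank 12 reaches: tank 15, tank 1, tank 13, tank 6, tank 5, tank 10, tank 16, tank 14.
Chaining downward from tank 11 reaches: tank 3, tank 1.
Strictly between tank 12 and tank 11 are those in both lists: tank 1 — 1 element.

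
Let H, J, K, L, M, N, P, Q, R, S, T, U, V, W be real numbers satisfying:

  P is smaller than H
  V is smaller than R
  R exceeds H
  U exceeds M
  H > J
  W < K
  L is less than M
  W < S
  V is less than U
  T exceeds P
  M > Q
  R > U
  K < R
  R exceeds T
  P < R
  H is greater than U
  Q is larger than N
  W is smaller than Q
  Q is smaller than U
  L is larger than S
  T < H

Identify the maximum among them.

Chaining downward from R: directly below it, V, K, U, P, T, H; then W, J, Q, M; then N, L; then S.
That covers every other element, and nothing is given above R, so R is the maximum.

R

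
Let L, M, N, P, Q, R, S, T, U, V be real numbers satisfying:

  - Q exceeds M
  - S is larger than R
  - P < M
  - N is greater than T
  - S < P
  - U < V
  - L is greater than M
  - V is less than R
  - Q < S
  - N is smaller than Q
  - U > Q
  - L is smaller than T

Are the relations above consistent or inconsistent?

Chaining the given relations yields P < M < L < T < N < Q < U < V < R < S, so P < S. But one relation states S < P. These cannot both hold.

inconsistent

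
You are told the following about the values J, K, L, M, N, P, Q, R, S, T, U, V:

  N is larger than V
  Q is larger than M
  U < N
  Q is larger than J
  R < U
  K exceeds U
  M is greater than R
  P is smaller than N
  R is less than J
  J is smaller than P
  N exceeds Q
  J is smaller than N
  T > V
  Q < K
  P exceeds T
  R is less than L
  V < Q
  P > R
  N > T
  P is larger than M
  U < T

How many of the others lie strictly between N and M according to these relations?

2

The relations place M below N. An element lies strictly between them when it is forced above M and also forced below N.
Above M: {Q, K, P}. Below N: {R, J, V, U, Q, T, P}.
Intersection: {Q, P} — 2.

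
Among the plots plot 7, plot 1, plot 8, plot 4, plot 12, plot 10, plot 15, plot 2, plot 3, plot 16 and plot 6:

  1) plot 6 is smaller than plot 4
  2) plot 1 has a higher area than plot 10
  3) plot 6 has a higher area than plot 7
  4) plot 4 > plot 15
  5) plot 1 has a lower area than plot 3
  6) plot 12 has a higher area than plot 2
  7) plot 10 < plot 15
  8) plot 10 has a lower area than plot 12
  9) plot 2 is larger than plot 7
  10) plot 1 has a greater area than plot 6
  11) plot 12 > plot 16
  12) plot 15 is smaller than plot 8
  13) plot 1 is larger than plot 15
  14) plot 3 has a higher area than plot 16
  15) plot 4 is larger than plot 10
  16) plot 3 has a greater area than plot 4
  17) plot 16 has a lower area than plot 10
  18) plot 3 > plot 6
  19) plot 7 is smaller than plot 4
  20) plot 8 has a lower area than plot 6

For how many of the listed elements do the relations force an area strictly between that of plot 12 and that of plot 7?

The relations place plot 7 below plot 12. An element lies strictly between them when it is forced above plot 7 and also forced below plot 12.
Above plot 7: {plot 2, plot 6, plot 1, plot 4, plot 3}. Below plot 12: {plot 16, plot 10, plot 2}.
Intersection: {plot 2} — 1.

1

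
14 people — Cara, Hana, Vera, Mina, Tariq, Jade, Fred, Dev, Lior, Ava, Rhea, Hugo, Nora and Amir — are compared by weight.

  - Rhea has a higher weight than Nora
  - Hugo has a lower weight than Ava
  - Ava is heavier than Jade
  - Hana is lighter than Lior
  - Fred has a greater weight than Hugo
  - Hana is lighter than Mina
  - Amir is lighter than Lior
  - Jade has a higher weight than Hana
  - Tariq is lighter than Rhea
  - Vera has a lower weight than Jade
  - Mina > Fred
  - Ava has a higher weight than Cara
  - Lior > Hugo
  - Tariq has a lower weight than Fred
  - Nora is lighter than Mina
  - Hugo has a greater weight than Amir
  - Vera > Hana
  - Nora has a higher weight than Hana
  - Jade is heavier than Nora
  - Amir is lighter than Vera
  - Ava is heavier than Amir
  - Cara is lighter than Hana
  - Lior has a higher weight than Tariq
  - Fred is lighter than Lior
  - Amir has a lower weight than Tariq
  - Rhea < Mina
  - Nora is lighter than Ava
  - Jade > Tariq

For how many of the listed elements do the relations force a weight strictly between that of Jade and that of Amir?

The relations place Amir below Jade. An element lies strictly between them when it is forced above Amir and also forced below Jade.
Above Amir: {Hugo, Tariq, Vera, Fred, Rhea, Mina, Lior, Ava}. Below Jade: {Cara, Hana, Nora, Tariq, Vera}.
Intersection: {Tariq, Vera} — 2.

2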